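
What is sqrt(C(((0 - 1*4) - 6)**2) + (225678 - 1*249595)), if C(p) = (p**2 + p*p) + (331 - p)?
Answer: I*sqrt(3686) ≈ 60.712*I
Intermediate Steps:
C(p) = 331 - p + 2*p**2 (C(p) = (p**2 + p**2) + (331 - p) = 2*p**2 + (331 - p) = 331 - p + 2*p**2)
sqrt(C(((0 - 1*4) - 6)**2) + (225678 - 1*249595)) = sqrt((331 - ((0 - 1*4) - 6)**2 + 2*(((0 - 1*4) - 6)**2)**2) + (225678 - 1*249595)) = sqrt((331 - ((0 - 4) - 6)**2 + 2*(((0 - 4) - 6)**2)**2) + (225678 - 249595)) = sqrt((331 - (-4 - 6)**2 + 2*((-4 - 6)**2)**2) - 23917) = sqrt((331 - 1*(-10)**2 + 2*((-10)**2)**2) - 23917) = sqrt((331 - 1*100 + 2*100**2) - 23917) = sqrt((331 - 100 + 2*10000) - 23917) = sqrt((331 - 100 + 20000) - 23917) = sqrt(20231 - 23917) = sqrt(-3686) = I*sqrt(3686)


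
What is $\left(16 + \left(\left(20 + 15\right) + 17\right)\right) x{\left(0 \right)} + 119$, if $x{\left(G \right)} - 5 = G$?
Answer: $459$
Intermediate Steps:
$x{\left(G \right)} = 5 + G$
$\left(16 + \left(\left(20 + 15\right) + 17\right)\right) x{\left(0 \right)} + 119 = \left(16 + \left(\left(20 + 15\right) + 17\right)\right) \left(5 + 0\right) + 119 = \left(16 + \left(35 + 17\right)\right) 5 + 119 = \left(16 + 52\right) 5 + 119 = 68 \cdot 5 + 119 = 340 + 119 = 459$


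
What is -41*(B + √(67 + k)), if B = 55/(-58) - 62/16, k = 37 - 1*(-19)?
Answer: 45879/232 - 41*√123 ≈ -256.96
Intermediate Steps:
k = 56 (k = 37 + 19 = 56)
B = -1119/232 (B = 55*(-1/58) - 62*1/16 = -55/58 - 31/8 = -1119/232 ≈ -4.8233)
-41*(B + √(67 + k)) = -41*(-1119/232 + √(67 + 56)) = -41*(-1119/232 + √123) = 45879/232 - 41*√123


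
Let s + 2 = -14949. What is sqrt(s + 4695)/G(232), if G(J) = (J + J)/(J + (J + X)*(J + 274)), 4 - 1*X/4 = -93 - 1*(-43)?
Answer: 56730*I*sqrt(641)/29 ≈ 49527.0*I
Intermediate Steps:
s = -14951 (s = -2 - 14949 = -14951)
X = 216 (X = 16 - 4*(-93 - 1*(-43)) = 16 - 4*(-93 + 43) = 16 - 4*(-50) = 16 + 200 = 216)
G(J) = 2*J/(J + (216 + J)*(274 + J)) (G(J) = (J + J)/(J + (J + 216)*(J + 274)) = (2*J)/(J + (216 + J)*(274 + J)) = 2*J/(J + (216 + J)*(274 + J)))
sqrt(s + 4695)/G(232) = sqrt(-14951 + 4695)/((2*232/(59184 + 232**2 + 491*232))) = sqrt(-10256)/((2*232/(59184 + 53824 + 113912))) = (4*I*sqrt(641))/((2*232/226920)) = (4*I*sqrt(641))/((2*232*(1/226920))) = (4*I*sqrt(641))/(58/28365) = (4*I*sqrt(641))*(28365/58) = 56730*I*sqrt(641)/29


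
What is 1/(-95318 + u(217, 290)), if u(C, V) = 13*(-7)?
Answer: -1/95409 ≈ -1.0481e-5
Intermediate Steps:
u(C, V) = -91
1/(-95318 + u(217, 290)) = 1/(-95318 - 91) = 1/(-95409) = -1/95409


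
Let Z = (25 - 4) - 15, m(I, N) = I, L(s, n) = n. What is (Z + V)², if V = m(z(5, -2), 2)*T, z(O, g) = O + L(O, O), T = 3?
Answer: 1296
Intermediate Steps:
z(O, g) = 2*O (z(O, g) = O + O = 2*O)
Z = 6 (Z = 21 - 15 = 6)
V = 30 (V = (2*5)*3 = 10*3 = 30)
(Z + V)² = (6 + 30)² = 36² = 1296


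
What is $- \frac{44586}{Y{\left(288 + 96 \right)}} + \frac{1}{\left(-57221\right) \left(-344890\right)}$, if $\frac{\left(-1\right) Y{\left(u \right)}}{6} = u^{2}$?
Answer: $\frac{24441736454141}{485006148157440} \approx 0.050395$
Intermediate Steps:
$Y{\left(u \right)} = - 6 u^{2}$
$- \frac{44586}{Y{\left(288 + 96 \right)}} + \frac{1}{\left(-57221\right) \left(-344890\right)} = - \frac{44586}{\left(-6\right) \left(288 + 96\right)^{2}} + \frac{1}{\left(-57221\right) \left(-344890\right)} = - \frac{44586}{\left(-6\right) 384^{2}} - - \frac{1}{19734950690} = - \frac{44586}{\left(-6\right) 147456} + \frac{1}{19734950690} = - \frac{44586}{-884736} + \frac{1}{19734950690} = \left(-44586\right) \left(- \frac{1}{884736}\right) + \frac{1}{19734950690} = \frac{2477}{49152} + \frac{1}{19734950690} = \frac{24441736454141}{485006148157440}$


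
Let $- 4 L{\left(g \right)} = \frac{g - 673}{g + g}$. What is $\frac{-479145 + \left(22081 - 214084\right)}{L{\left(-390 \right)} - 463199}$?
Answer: $\frac{2093981760}{1445181943} \approx 1.4489$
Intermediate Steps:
$L{\left(g \right)} = - \frac{-673 + g}{8 g}$ ($L{\left(g \right)} = - \frac{\left(g - 673\right) \frac{1}{g + g}}{4} = - \frac{\left(-673 + g\right) \frac{1}{2 g}}{4} = - \frac{\frac{1}{2} \frac{1}{g} \left(-673 + g\right)}{4} = - \frac{-673 + g}{8 g}$)
$\frac{-479145 + \left(22081 - 214084\right)}{L{\left(-390 \right)} - 463199} = \frac{-479145 + \left(22081 - 214084\right)}{\frac{673 - -390}{8 \left(-390\right)} - 463199} = \frac{-479145 + \left(22081 - 214084\right)}{\frac{1}{8} \left(- \frac{1}{390}\right) \left(673 + 390\right) - 463199} = \frac{-479145 - 192003}{\frac{1}{8} \left(- \frac{1}{390}\right) 1063 - 463199} = - \frac{671148}{- \frac{1063}{3120} - 463199} = - \frac{671148}{- \frac{1445181943}{3120}} = \left(-671148\right) \left(- \frac{3120}{1445181943}\right) = \frac{2093981760}{1445181943}$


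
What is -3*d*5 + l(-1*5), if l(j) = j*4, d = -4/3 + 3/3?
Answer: -15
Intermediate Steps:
d = -⅓ (d = -4*⅓ + 3*(⅓) = -4/3 + 1 = -⅓ ≈ -0.33333)
l(j) = 4*j
-3*d*5 + l(-1*5) = -3*(-⅓)*5 + 4*(-1*5) = 1*5 + 4*(-5) = 5 - 20 = -15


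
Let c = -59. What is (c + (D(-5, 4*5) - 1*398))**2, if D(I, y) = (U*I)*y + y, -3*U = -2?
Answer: 2283121/9 ≈ 2.5368e+5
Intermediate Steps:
U = 2/3 (U = -1/3*(-2) = 2/3 ≈ 0.66667)
D(I, y) = y + 2*I*y/3 (D(I, y) = (2*I/3)*y + y = 2*I*y/3 + y = y + 2*I*y/3)
(c + (D(-5, 4*5) - 1*398))**2 = (-59 + ((4*5)*(3 + 2*(-5))/3 - 1*398))**2 = (-59 + ((1/3)*20*(3 - 10) - 398))**2 = (-59 + ((1/3)*20*(-7) - 398))**2 = (-59 + (-140/3 - 398))**2 = (-59 - 1334/3)**2 = (-1511/3)**2 = 2283121/9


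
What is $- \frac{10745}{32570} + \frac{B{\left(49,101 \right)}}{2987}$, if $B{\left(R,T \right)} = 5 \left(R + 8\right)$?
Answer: $- \frac{4562573}{19457318} \approx -0.23449$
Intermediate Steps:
$B{\left(R,T \right)} = 40 + 5 R$ ($B{\left(R,T \right)} = 5 \left(8 + R\right) = 40 + 5 R$)
$- \frac{10745}{32570} + \frac{B{\left(49,101 \right)}}{2987} = - \frac{10745}{32570} + \frac{40 + 5 \cdot 49}{2987} = \left(-10745\right) \frac{1}{32570} + \left(40 + 245\right) \frac{1}{2987} = - \frac{2149}{6514} + 285 \cdot \frac{1}{2987} = - \frac{2149}{6514} + \frac{285}{2987} = - \frac{4562573}{19457318}$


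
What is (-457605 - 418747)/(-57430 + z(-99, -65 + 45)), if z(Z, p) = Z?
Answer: 876352/57529 ≈ 15.233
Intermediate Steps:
(-457605 - 418747)/(-57430 + z(-99, -65 + 45)) = (-457605 - 418747)/(-57430 - 99) = -876352/(-57529) = -876352*(-1/57529) = 876352/57529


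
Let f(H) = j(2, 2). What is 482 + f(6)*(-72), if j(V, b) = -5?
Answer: 842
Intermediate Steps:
f(H) = -5
482 + f(6)*(-72) = 482 - 5*(-72) = 482 + 360 = 842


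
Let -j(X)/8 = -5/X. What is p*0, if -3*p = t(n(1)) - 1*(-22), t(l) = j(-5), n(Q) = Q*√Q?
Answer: 0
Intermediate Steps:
n(Q) = Q^(3/2)
j(X) = 40/X (j(X) = -(-40)/X = 40/X)
t(l) = -8 (t(l) = 40/(-5) = 40*(-⅕) = -8)
p = -14/3 (p = -(-8 - 1*(-22))/3 = -(-8 + 22)/3 = -⅓*14 = -14/3 ≈ -4.6667)
p*0 = -14/3*0 = 0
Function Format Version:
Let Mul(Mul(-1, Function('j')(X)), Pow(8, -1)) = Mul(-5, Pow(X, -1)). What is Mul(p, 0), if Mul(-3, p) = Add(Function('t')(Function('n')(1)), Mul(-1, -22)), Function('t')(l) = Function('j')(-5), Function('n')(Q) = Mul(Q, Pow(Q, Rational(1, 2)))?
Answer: 0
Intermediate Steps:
Function('n')(Q) = Pow(Q, Rational(3, 2))
Function('j')(X) = Mul(40, Pow(X, -1)) (Function('j')(X) = Mul(-8, Mul(-5, Pow(X, -1))) = Mul(40, Pow(X, -1)))
Function('t')(l) = -8 (Function('t')(l) = Mul(40, Pow(-5, -1)) = Mul(40, Rational(-1, 5)) = -8)
p = Rational(-14, 3) (p = Mul(Rational(-1, 3), Add(-8, Mul(-1, -22))) = Mul(Rational(-1, 3), Add(-8, 22)) = Mul(Rational(-1, 3), 14) = Rational(-14, 3) ≈ -4.6667)
Mul(p, 0) = Mul(Rational(-14, 3), 0) = 0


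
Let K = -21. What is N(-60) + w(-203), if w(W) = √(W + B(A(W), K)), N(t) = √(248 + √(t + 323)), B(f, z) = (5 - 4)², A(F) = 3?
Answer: √(248 + √263) + I*√202 ≈ 16.255 + 14.213*I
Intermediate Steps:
B(f, z) = 1 (B(f, z) = 1² = 1)
N(t) = √(248 + √(323 + t))
w(W) = √(1 + W) (w(W) = √(W + 1) = √(1 + W))
N(-60) + w(-203) = √(248 + √(323 - 60)) + √(1 - 203) = √(248 + √263) + √(-202) = √(248 + √263) + I*√202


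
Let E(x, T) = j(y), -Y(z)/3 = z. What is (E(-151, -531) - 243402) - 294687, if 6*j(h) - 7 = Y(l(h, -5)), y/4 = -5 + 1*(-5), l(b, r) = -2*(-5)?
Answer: -3228557/6 ≈ -5.3809e+5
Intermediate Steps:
l(b, r) = 10
Y(z) = -3*z
y = -40 (y = 4*(-5 + 1*(-5)) = 4*(-5 - 5) = 4*(-10) = -40)
j(h) = -23/6 (j(h) = 7/6 + (-3*10)/6 = 7/6 + (⅙)*(-30) = 7/6 - 5 = -23/6)
E(x, T) = -23/6
(E(-151, -531) - 243402) - 294687 = (-23/6 - 243402) - 294687 = -1460435/6 - 294687 = -3228557/6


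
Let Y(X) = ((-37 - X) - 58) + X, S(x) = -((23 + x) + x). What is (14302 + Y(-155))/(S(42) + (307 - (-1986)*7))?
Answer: 14207/14102 ≈ 1.0074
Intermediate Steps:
S(x) = -23 - 2*x (S(x) = -(23 + 2*x) = -23 - 2*x)
Y(X) = -95 (Y(X) = (-95 - X) + X = -95)
(14302 + Y(-155))/(S(42) + (307 - (-1986)*7)) = (14302 - 95)/((-23 - 2*42) + (307 - (-1986)*7)) = 14207/((-23 - 84) + (307 - 1*(-13902))) = 14207/(-107 + (307 + 13902)) = 14207/(-107 + 14209) = 14207/14102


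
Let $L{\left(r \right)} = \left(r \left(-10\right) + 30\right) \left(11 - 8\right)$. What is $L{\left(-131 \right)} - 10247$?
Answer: $-6227$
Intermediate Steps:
$L{\left(r \right)} = 90 - 30 r$ ($L{\left(r \right)} = \left(- 10 r + 30\right) 3 = \left(30 - 10 r\right) 3 = 90 - 30 r$)
$L{\left(-131 \right)} - 10247 = \left(90 - -3930\right) - 10247 = \left(90 + 3930\right) - 10247 = 4020 - 10247 = -6227$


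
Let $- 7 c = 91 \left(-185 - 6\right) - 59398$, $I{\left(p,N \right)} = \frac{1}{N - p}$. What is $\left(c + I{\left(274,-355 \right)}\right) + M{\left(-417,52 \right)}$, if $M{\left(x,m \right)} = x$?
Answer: $\frac{46457933}{4403} \approx 10551.0$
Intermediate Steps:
$c = \frac{76779}{7}$ ($c = - \frac{91 \left(-185 - 6\right) - 59398}{7} = - \frac{91 \left(-191\right) - 59398}{7} = - \frac{-17381 - 59398}{7} = \left(- \frac{1}{7}\right) \left(-76779\right) = \frac{76779}{7} \approx 10968.0$)
$\left(c + I{\left(274,-355 \right)}\right) + M{\left(-417,52 \right)} = \left(\frac{76779}{7} + \frac{1}{-355 - 274}\right) - 417 = \left(\frac{76779}{7} + \frac{1}{-629}\right) - 417 = \left(\frac{76779}{7} - \frac{1}{629}\right) - 417 = \frac{48293984}{4403} - 417 = \frac{46457933}{4403}$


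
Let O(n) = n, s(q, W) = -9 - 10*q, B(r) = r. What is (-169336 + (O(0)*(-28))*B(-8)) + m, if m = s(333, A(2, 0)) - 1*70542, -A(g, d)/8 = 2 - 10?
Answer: -243217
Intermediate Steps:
A(g, d) = 64 (A(g, d) = -8*(2 - 10) = -8*(-8) = 64)
m = -73881 (m = (-9 - 10*333) - 1*70542 = (-9 - 3330) - 70542 = -3339 - 70542 = -73881)
(-169336 + (O(0)*(-28))*B(-8)) + m = (-169336 + (0*(-28))*(-8)) - 73881 = (-169336 + 0*(-8)) - 73881 = (-169336 + 0) - 73881 = -169336 - 73881 = -243217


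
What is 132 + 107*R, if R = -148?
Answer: -15704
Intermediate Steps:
132 + 107*R = 132 + 107*(-148) = 132 - 15836 = -15704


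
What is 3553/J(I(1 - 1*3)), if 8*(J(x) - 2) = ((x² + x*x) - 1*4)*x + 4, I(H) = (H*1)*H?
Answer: 646/3 ≈ 215.33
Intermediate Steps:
I(H) = H² (I(H) = H*H = H²)
J(x) = 5/2 + x*(-4 + 2*x²)/8 (J(x) = 2 + (((x² + x*x) - 1*4)*x + 4)/8 = 2 + (((x² + x²) - 4)*x + 4)/8 = 2 + ((2*x² - 4)*x + 4)/8 = 2 + ((-4 + 2*x²)*x + 4)/8 = 2 + (x*(-4 + 2*x²) + 4)/8 = 2 + (4 + x*(-4 + 2*x²))/8 = 2 + (½ + x*(-4 + 2*x²)/8) = 5/2 + x*(-4 + 2*x²)/8)
3553/J(I(1 - 1*3)) = 3553/(5/2 - (1 - 1*3)²/2 + ((1 - 1*3)²)³/4) = 3553/(5/2 - (1 - 3)²/2 + ((1 - 3)²)³/4) = 3553/(5/2 - ½*(-2)² + ((-2)²)³/4) = 3553/(5/2 - ½*4 + (¼)*4³) = 3553/(5/2 - 2 + (¼)*64) = 3553/(5/2 - 2 + 16) = 3553/(33/2) = 3553*(2/33) = 646/3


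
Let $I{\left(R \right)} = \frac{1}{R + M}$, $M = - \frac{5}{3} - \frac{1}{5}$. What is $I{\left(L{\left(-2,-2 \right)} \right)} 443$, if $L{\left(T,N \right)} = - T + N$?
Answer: $- \frac{6645}{28} \approx -237.32$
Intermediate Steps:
$L{\left(T,N \right)} = N - T$
$M = - \frac{28}{15}$ ($M = \left(-5\right) \frac{1}{3} - \frac{1}{5} = - \frac{5}{3} - \frac{1}{5} = - \frac{28}{15} \approx -1.8667$)
$I{\left(R \right)} = \frac{1}{- \frac{28}{15} + R}$ ($I{\left(R \right)} = \frac{1}{R - \frac{28}{15}} = \frac{1}{- \frac{28}{15} + R}$)
$I{\left(L{\left(-2,-2 \right)} \right)} 443 = \frac{15}{-28 + 15 \left(-2 - -2\right)} 443 = \frac{15}{-28 + 15 \left(-2 + 2\right)} 443 = \frac{15}{-28 + 15 \cdot 0} \cdot 443 = \frac{15}{-28 + 0} \cdot 443 = \frac{15}{-28} \cdot 443 = 15 \left(- \frac{1}{28}\right) 443 = \left(- \frac{15}{28}\right) 443 = - \frac{6645}{28}$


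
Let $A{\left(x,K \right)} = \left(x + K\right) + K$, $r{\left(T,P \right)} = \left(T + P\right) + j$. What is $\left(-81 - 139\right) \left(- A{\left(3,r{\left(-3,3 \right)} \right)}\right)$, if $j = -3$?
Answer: $-660$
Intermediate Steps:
$r{\left(T,P \right)} = -3 + P + T$ ($r{\left(T,P \right)} = \left(T + P\right) - 3 = \left(P + T\right) - 3 = -3 + P + T$)
$A{\left(x,K \right)} = x + 2 K$ ($A{\left(x,K \right)} = \left(K + x\right) + K = x + 2 K$)
$\left(-81 - 139\right) \left(- A{\left(3,r{\left(-3,3 \right)} \right)}\right) = \left(-81 - 139\right) \left(- (3 + 2 \left(-3 + 3 - 3\right))\right) = - 220 \left(- (3 + 2 \left(-3\right))\right) = - 220 \left(- (3 - 6)\right) = - 220 \left(\left(-1\right) \left(-3\right)\right) = \left(-220\right) 3 = -660$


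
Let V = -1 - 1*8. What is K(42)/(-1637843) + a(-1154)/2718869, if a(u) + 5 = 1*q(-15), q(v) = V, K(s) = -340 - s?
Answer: 1015678156/4453080559567 ≈ 0.00022808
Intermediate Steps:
V = -9 (V = -1 - 8 = -9)
q(v) = -9
a(u) = -14 (a(u) = -5 + 1*(-9) = -5 - 9 = -14)
K(42)/(-1637843) + a(-1154)/2718869 = (-340 - 1*42)/(-1637843) - 14/2718869 = (-340 - 42)*(-1/1637843) - 14*1/2718869 = -382*(-1/1637843) - 14/2718869 = 382/1637843 - 14/2718869 = 1015678156/4453080559567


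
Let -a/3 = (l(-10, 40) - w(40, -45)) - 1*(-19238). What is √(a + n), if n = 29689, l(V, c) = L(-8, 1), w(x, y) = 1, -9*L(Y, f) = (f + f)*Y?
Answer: I*√252246/3 ≈ 167.41*I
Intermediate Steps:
L(Y, f) = -2*Y*f/9 (L(Y, f) = -(f + f)*Y/9 = -2*f*Y/9 = -2*Y*f/9)
l(V, c) = 16/9 (l(V, c) = -2/9*(-8)*1 = 16/9)
a = -173149/3 (a = -3*((16/9 - 1*1) - 1*(-19238)) = -3*((16/9 - 1) + 19238) = -3*(7/9 + 19238) = -3*173149/9 = -173149/3 ≈ -57716.)
√(a + n) = √(-173149/3 + 29689) = √(-84082/3) = I*√252246/3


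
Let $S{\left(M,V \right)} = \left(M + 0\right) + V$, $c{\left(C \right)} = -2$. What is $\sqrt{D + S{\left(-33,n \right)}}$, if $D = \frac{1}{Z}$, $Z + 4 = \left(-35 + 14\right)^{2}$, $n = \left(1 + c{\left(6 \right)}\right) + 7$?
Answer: $\frac{i \sqrt{5155726}}{437} \approx 5.1959 i$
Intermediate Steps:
$n = 6$ ($n = \left(1 - 2\right) + 7 = -1 + 7 = 6$)
$S{\left(M,V \right)} = M + V$
$Z = 437$ ($Z = -4 + \left(-35 + 14\right)^{2} = -4 + \left(-21\right)^{2} = -4 + 441 = 437$)
$D = \frac{1}{437} \approx 0.0022883$
$\sqrt{D + S{\left(-33,n \right)}} = \sqrt{\frac{1}{437} + \left(-33 + 6\right)} = \sqrt{\frac{1}{437} - 27} = \sqrt{- \frac{11798}{437}} = \frac{i \sqrt{5155726}}{437}$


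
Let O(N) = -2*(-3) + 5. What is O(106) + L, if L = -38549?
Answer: -38538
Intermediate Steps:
O(N) = 11 (O(N) = 6 + 5 = 11)
O(106) + L = 11 - 38549 = -38538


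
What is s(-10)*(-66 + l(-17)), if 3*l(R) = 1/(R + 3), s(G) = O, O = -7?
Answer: 2773/6 ≈ 462.17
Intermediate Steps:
s(G) = -7
l(R) = 1/(3*(3 + R)) (l(R) = 1/(3*(R + 3)) = 1/(3*(3 + R)))
s(-10)*(-66 + l(-17)) = -7*(-66 + 1/(3*(3 - 17))) = -7*(-66 + (⅓)/(-14)) = -7*(-66 + (⅓)*(-1/14)) = -7*(-66 - 1/42) = -7*(-2773/42) = 2773/6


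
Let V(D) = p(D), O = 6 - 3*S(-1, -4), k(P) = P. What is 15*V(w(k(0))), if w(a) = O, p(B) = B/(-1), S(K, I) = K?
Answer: -135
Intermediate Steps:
p(B) = -B (p(B) = B*(-1) = -B)
O = 9 (O = 6 - 3*(-1) = 6 + 3 = 9)
w(a) = 9
V(D) = -D
15*V(w(k(0))) = 15*(-1*9) = 15*(-9) = -135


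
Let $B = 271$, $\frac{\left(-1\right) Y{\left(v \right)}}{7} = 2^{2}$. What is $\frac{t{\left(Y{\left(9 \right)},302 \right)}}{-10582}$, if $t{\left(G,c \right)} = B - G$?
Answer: $- \frac{23}{814} \approx -0.028256$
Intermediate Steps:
$Y{\left(v \right)} = -28$ ($Y{\left(v \right)} = - 7 \cdot 2^{2} = \left(-7\right) 4 = -28$)
$t{\left(G,c \right)} = 271 - G$
$\frac{t{\left(Y{\left(9 \right)},302 \right)}}{-10582} = \frac{271 - -28}{-10582} = \left(271 + 28\right) \left(- \frac{1}{10582}\right) = 299 \left(- \frac{1}{10582}\right) = - \frac{23}{814}$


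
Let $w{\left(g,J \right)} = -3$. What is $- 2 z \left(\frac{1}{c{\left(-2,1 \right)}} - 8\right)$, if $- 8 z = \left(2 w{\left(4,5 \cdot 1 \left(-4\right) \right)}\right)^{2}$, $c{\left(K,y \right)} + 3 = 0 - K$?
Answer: $-81$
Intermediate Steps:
$c{\left(K,y \right)} = -3 - K$ ($c{\left(K,y \right)} = -3 + \left(0 - K\right) = -3 - K$)
$z = - \frac{9}{2}$ ($z = - \frac{\left(2 \left(-3\right)\right)^{2}}{8} = - \frac{\left(-6\right)^{2}}{8} = \left(- \frac{1}{8}\right) 36 = - \frac{9}{2} \approx -4.5$)
$- 2 z \left(\frac{1}{c{\left(-2,1 \right)}} - 8\right) = \left(-2\right) \left(- \frac{9}{2}\right) \left(\frac{1}{-3 - -2} - 8\right) = 9 \left(\frac{1}{-3 + 2} - 8\right) = 9 \left(\frac{1}{-1} - 8\right) = 9 \left(-1 - 8\right) = 9 \left(-9\right) = -81$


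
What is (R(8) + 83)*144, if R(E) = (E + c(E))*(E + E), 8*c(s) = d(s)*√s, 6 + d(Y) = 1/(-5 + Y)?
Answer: 30384 - 3264*√2 ≈ 25768.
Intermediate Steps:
d(Y) = -6 + 1/(-5 + Y)
c(s) = √s*(31 - 6*s)/(8*(-5 + s)) (c(s) = (((31 - 6*s)/(-5 + s))*√s)/8 = (√s*(31 - 6*s)/(-5 + s))/8 = √s*(31 - 6*s)/(8*(-5 + s)))
R(E) = 2*E*(E + √E*(31 - 6*E)/(8*(-5 + E))) (R(E) = (E + √E*(31 - 6*E)/(8*(-5 + E)))*(E + E) = (E + √E*(31 - 6*E)/(8*(-5 + E)))*(2*E) = 2*E*(E + √E*(31 - 6*E)/(8*(-5 + E))))
(R(8) + 83)*144 = (-1*8*(√8*(-31 + 6*8) - 8*8*(-5 + 8))/(-20 + 4*8) + 83)*144 = (-1*8*((2*√2)*(-31 + 48) - 8*8*3)/(-20 + 32) + 83)*144 = (-1*8*((2*√2)*17 - 192)/12 + 83)*144 = (-1*8*1/12*(34*√2 - 192) + 83)*144 = (-1*8*1/12*(-192 + 34*√2) + 83)*144 = ((128 - 68*√2/3) + 83)*144 = (211 - 68*√2/3)*144 = 30384 - 3264*√2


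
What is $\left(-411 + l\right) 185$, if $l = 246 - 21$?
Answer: $-34410$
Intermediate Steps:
$l = 225$ ($l = 246 - 21 = 225$)
$\left(-411 + l\right) 185 = \left(-411 + 225\right) 185 = \left(-186\right) 185 = -34410$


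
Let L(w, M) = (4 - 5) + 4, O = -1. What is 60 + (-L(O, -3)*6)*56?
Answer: -948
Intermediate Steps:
L(w, M) = 3 (L(w, M) = -1 + 4 = 3)
60 + (-L(O, -3)*6)*56 = 60 + (-1*3*6)*56 = 60 - 3*6*56 = 60 - 18*56 = 60 - 1008 = -948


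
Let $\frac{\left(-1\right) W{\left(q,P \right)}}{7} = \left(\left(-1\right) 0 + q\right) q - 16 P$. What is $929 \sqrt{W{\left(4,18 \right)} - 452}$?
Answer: $20438 \sqrt{3} \approx 35400.0$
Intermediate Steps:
$W{\left(q,P \right)} = - 7 q^{2} + 112 P$ ($W{\left(q,P \right)} = - 7 \left(\left(\left(-1\right) 0 + q\right) q - 16 P\right) = - 7 \left(\left(0 + q\right) q - 16 P\right) = - 7 \left(q q - 16 P\right) = - 7 \left(q^{2} - 16 P\right) = - 7 q^{2} + 112 P$)
$929 \sqrt{W{\left(4,18 \right)} - 452} = 929 \sqrt{\left(- 7 \cdot 4^{2} + 112 \cdot 18\right) - 452} = 929 \sqrt{\left(\left(-7\right) 16 + 2016\right) - 452} = 929 \sqrt{\left(-112 + 2016\right) - 452} = 929 \sqrt{1904 - 452} = 929 \sqrt{1452} = 929 \cdot 22 \sqrt{3} = 20438 \sqrt{3}$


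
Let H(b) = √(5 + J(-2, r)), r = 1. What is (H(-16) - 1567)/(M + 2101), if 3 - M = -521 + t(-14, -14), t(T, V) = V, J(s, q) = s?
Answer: -1567/2639 + √3/2639 ≈ -0.59313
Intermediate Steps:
H(b) = √3 (H(b) = √(5 - 2) = √3)
M = 538 (M = 3 - (-521 - 14) = 3 - 1*(-535) = 3 + 535 = 538)
(H(-16) - 1567)/(M + 2101) = (√3 - 1567)/(538 + 2101) = (-1567 + √3)/2639 = (-1567 + √3)*(1/2639) = -1567/2639 + √3/2639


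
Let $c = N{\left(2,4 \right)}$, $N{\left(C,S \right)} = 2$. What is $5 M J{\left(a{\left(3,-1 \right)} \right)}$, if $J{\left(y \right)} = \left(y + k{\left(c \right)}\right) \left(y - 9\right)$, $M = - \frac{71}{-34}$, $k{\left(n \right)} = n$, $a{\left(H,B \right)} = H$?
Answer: $- \frac{5325}{17} \approx -313.24$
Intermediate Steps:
$c = 2$
$M = \frac{71}{34}$ ($M = \left(-71\right) \left(- \frac{1}{34}\right) = \frac{71}{34} \approx 2.0882$)
$J{\left(y \right)} = \left(-9 + y\right) \left(2 + y\right)$ ($J{\left(y \right)} = \left(y + 2\right) \left(y - 9\right) = \left(2 + y\right) \left(-9 + y\right) = \left(-9 + y\right) \left(2 + y\right)$)
$5 M J{\left(a{\left(3,-1 \right)} \right)} = 5 \frac{71 \left(-18 + 3^{2} - 21\right)}{34} = 5 \frac{71 \left(-18 + 9 - 21\right)}{34} = 5 \cdot \frac{71}{34} \left(-30\right) = 5 \left(- \frac{1065}{17}\right) = - \frac{5325}{17}$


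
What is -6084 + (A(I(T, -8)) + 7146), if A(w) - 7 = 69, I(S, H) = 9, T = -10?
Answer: 1138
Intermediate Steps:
A(w) = 76 (A(w) = 7 + 69 = 76)
-6084 + (A(I(T, -8)) + 7146) = -6084 + (76 + 7146) = -6084 + 7222 = 1138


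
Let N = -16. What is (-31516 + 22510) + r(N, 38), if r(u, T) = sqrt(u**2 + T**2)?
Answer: -9006 + 10*sqrt(17) ≈ -8964.8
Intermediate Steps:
r(u, T) = sqrt(T**2 + u**2)
(-31516 + 22510) + r(N, 38) = (-31516 + 22510) + sqrt(38**2 + (-16)**2) = -9006 + sqrt(1444 + 256) = -9006 + sqrt(1700) = -9006 + 10*sqrt(17)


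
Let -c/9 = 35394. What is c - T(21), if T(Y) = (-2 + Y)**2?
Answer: -318907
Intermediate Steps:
c = -318546 (c = -9*35394 = -318546)
c - T(21) = -318546 - (-2 + 21)**2 = -318546 - 1*19**2 = -318546 - 1*361 = -318546 - 361 = -318907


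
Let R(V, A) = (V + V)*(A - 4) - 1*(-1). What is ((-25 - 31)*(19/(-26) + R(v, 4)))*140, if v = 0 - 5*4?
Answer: -27440/13 ≈ -2110.8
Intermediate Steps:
v = -20 (v = 0 - 20 = -20)
R(V, A) = 1 + 2*V*(-4 + A) (R(V, A) = (2*V)*(-4 + A) + 1 = 2*V*(-4 + A) + 1 = 1 + 2*V*(-4 + A))
((-25 - 31)*(19/(-26) + R(v, 4)))*140 = ((-25 - 31)*(19/(-26) + (1 - 8*(-20) + 2*4*(-20))))*140 = -56*(19*(-1/26) + (1 + 160 - 160))*140 = -56*(-19/26 + 1)*140 = -56*7/26*140 = -196/13*140 = -27440/13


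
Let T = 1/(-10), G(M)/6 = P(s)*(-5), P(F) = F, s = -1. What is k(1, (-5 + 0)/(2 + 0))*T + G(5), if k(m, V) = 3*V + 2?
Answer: 611/20 ≈ 30.550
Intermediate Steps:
G(M) = 30 (G(M) = 6*(-1*(-5)) = 6*5 = 30)
T = -1/10 ≈ -0.10000
k(m, V) = 2 + 3*V
k(1, (-5 + 0)/(2 + 0))*T + G(5) = (2 + 3*((-5 + 0)/(2 + 0)))*(-1/10) + 30 = (2 + 3*(-5/2))*(-1/10) + 30 = (2 - 15/2)*(-1/10) + 30 = -11/2*(-1/10) + 30 = 11/20 + 30 = 611/20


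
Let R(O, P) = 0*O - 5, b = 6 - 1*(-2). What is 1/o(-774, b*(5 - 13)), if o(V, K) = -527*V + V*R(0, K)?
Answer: 1/411768 ≈ 2.4286e-6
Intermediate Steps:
b = 8 (b = 6 + 2 = 8)
R(O, P) = -5 (R(O, P) = 0 - 5 = -5)
o(V, K) = -532*V (o(V, K) = -527*V + V*(-5) = -527*V - 5*V = -532*V)
1/o(-774, b*(5 - 13)) = 1/(-532*(-774)) = 1/411768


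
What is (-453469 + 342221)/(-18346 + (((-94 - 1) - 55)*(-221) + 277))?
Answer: -111248/15081 ≈ -7.3767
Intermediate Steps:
(-453469 + 342221)/(-18346 + (((-94 - 1) - 55)*(-221) + 277)) = -111248/(-18346 + ((-95 - 55)*(-221) + 277)) = -111248/(-18346 + (-150*(-221) + 277)) = -111248/(-18346 + (33150 + 277)) = -111248/(-18346 + 33427) = -111248/15081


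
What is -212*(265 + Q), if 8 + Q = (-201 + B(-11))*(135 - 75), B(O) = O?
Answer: 2642156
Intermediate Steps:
Q = -12728 (Q = -8 + (-201 - 11)*(135 - 75) = -8 - 212*60 = -8 - 12720 = -12728)
-212*(265 + Q) = -212*(265 - 12728) = -212*(-12463) = 2642156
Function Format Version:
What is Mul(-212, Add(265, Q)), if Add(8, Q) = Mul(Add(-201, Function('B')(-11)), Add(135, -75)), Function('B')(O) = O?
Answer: 2642156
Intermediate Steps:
Q = -12728 (Q = Add(-8, Mul(Add(-201, -11), Add(135, -75))) = Add(-8, Mul(-212, 60)) = Add(-8, -12720) = -12728)
Mul(-212, Add(265, Q)) = Mul(-212, Add(265, -12728)) = Mul(-212, -12463) = 2642156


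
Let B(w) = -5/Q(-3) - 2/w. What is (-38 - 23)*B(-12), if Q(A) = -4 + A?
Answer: -2257/42 ≈ -53.738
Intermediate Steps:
B(w) = 5/7 - 2/w (B(w) = -5/(-4 - 3) - 2/w = -5/(-7) - 2/w = -5*(-⅐) - 2/w = 5/7 - 2/w)
(-38 - 23)*B(-12) = (-38 - 23)*(5/7 - 2/(-12)) = -61*(5/7 - 2*(-1/12)) = -61*(5/7 + ⅙) = -61*37/42 = -2257/42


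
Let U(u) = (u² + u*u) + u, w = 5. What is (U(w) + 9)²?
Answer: 4096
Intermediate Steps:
U(u) = u + 2*u² (U(u) = (u² + u²) + u = 2*u² + u = u + 2*u²)
(U(w) + 9)² = (5*(1 + 2*5) + 9)² = (5*(1 + 10) + 9)² = (5*11 + 9)² = (55 + 9)² = 64² = 4096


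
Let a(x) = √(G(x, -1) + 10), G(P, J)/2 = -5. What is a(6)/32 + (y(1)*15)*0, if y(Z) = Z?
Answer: 0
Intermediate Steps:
G(P, J) = -10 (G(P, J) = 2*(-5) = -10)
a(x) = 0 (a(x) = √(-10 + 10) = √0 = 0)
a(6)/32 + (y(1)*15)*0 = 0/32 + (1*15)*0 = (1/32)*0 + 15*0 = 0 + 0 = 0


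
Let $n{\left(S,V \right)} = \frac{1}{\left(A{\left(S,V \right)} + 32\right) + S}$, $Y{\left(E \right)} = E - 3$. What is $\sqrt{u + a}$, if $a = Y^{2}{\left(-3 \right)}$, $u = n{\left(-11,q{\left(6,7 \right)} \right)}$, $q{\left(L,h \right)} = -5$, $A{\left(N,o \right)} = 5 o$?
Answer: $\frac{\sqrt{143}}{2} \approx 5.9791$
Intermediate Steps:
$Y{\left(E \right)} = -3 + E$ ($Y{\left(E \right)} = E - 3 = -3 + E$)
$n{\left(S,V \right)} = \frac{1}{32 + S + 5 V}$ ($n{\left(S,V \right)} = \frac{1}{\left(5 V + 32\right) + S} = \frac{1}{\left(32 + 5 V\right) + S} = \frac{1}{32 + S + 5 V}$)
$u = - \frac{1}{4}$ ($u = \frac{1}{32 - 11 + 5 \left(-5\right)} = \frac{1}{32 - 11 - 25} = \frac{1}{-4} = - \frac{1}{4} \approx -0.25$)
$a = 36$ ($a = \left(-3 - 3\right)^{2} = \left(-6\right)^{2} = 36$)
$\sqrt{u + a} = \sqrt{- \frac{1}{4} + 36} = \sqrt{\frac{143}{4}} = \frac{\sqrt{143}}{2}$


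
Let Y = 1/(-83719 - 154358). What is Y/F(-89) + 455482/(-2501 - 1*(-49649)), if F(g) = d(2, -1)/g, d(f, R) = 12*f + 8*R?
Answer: 144586733833/14966472528 ≈ 9.6607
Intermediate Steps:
Y = -1/238077 (Y = 1/(-238077) = -1/238077 ≈ -4.2003e-6)
d(f, R) = 8*R + 12*f
F(g) = 16/g (F(g) = (8*(-1) + 12*2)/g = (-8 + 24)/g = 16/g)
Y/F(-89) + 455482/(-2501 - 1*(-49649)) = -1/(238077*(16/(-89))) + 455482/(-2501 - 1*(-49649)) = -1/(238077*(16*(-1/89))) + 455482/(-2501 + 49649) = -1/(238077*(-16/89)) + 455482/47148 = -1/238077*(-89/16) + 455482*(1/47148) = 89/3809232 + 227741/23574 = 144586733833/14966472528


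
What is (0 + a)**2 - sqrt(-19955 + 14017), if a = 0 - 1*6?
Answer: 36 - I*sqrt(5938) ≈ 36.0 - 77.058*I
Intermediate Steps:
a = -6 (a = 0 - 6 = -6)
(0 + a)**2 - sqrt(-19955 + 14017) = (0 - 6)**2 - sqrt(-19955 + 14017) = (-6)**2 - sqrt(-5938) = 36 - I*sqrt(5938)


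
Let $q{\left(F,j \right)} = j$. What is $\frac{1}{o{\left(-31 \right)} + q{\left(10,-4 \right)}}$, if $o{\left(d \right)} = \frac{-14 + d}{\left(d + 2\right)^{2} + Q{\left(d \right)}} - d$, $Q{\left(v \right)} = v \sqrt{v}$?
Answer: $\frac{2207011}{59475987} + \frac{155 i \sqrt{31}}{59475987} \approx 0.037108 + 1.451 \cdot 10^{-5} i$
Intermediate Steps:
$Q{\left(v \right)} = v^{\frac{3}{2}}$
$o{\left(d \right)} = - d + \frac{-14 + d}{d^{\frac{3}{2}} + \left(2 + d\right)^{2}}$ ($o{\left(d \right)} = \frac{-14 + d}{\left(d + 2\right)^{2} + d^{\frac{3}{2}}} - d = \frac{-14 + d}{\left(2 + d\right)^{2} + d^{\frac{3}{2}}} - d = \frac{-14 + d}{d^{\frac{3}{2}} + \left(2 + d\right)^{2}} - d = - d + \frac{-14 + d}{d^{\frac{3}{2}} + \left(2 + d\right)^{2}}$)
$\frac{1}{o{\left(-31 \right)} + q{\left(10,-4 \right)}} = \frac{1}{\frac{-14 - 31 - \left(-31\right)^{\frac{5}{2}} - - 31 \left(2 - 31\right)^{2}}{\left(-31\right)^{\frac{3}{2}} + \left(2 - 31\right)^{2}} - 4} = \frac{1}{\frac{-14 - 31 - 961 i \sqrt{31} - - 31 \left(-29\right)^{2}}{- 31 i \sqrt{31} + \left(-29\right)^{2}} - 4} = \frac{1}{\frac{-14 - 31 - 961 i \sqrt{31} - \left(-31\right) 841}{- 31 i \sqrt{31} + 841} - 4} = \frac{1}{\frac{-14 - 31 - 961 i \sqrt{31} + 26071}{841 - 31 i \sqrt{31}} - 4} = \frac{1}{\frac{26026 - 961 i \sqrt{31}}{841 - 31 i \sqrt{31}} - 4} = \frac{1}{-4 + \frac{26026 - 961 i \sqrt{31}}{841 - 31 i \sqrt{31}}}$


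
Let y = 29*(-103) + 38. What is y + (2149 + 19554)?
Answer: 18754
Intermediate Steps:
y = -2949 (y = -2987 + 38 = -2949)
y + (2149 + 19554) = -2949 + (2149 + 19554) = -2949 + 21703 = 18754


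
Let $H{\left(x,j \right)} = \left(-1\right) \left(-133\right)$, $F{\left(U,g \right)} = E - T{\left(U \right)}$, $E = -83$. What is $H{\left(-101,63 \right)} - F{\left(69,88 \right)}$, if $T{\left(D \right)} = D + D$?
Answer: $354$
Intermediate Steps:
$T{\left(D \right)} = 2 D$
$F{\left(U,g \right)} = -83 - 2 U$
$H{\left(x,j \right)} = 133$
$H{\left(-101,63 \right)} - F{\left(69,88 \right)} = 133 - \left(-83 - 138\right) = 133 - -221 = 133 + 221 = 354$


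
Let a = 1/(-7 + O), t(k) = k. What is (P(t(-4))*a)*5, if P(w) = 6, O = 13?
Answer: 5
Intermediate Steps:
a = 1/6 (a = 1/(-7 + 13) = 1/6 ≈ 0.16667)
(P(t(-4))*a)*5 = (6*(1/6))*5 = 1*5 = 5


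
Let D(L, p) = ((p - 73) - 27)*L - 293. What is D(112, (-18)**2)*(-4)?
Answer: -99180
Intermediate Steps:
D(L, p) = -293 + L*(-100 + p) (D(L, p) = ((-73 + p) - 27)*L - 293 = (-100 + p)*L - 293 = L*(-100 + p) - 293 = -293 + L*(-100 + p))
D(112, (-18)**2)*(-4) = (-293 - 100*112 + 112*(-18)**2)*(-4) = (-293 - 11200 + 112*324)*(-4) = (-293 - 11200 + 36288)*(-4) = 24795*(-4) = -99180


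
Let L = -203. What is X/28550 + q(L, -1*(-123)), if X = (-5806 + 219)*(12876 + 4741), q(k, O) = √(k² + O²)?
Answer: -98426179/28550 + √56338 ≈ -3210.1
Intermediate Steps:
q(k, O) = √(O² + k²)
X = -98426179 (X = -5587*17617 = -98426179)
X/28550 + q(L, -1*(-123)) = -98426179/28550 + √((-1*(-123))² + (-203)²) = -98426179*1/28550 + √(123² + 41209) = -98426179/28550 + √(15129 + 41209) = -98426179/28550 + √56338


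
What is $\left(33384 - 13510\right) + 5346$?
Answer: $25220$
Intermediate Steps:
$\left(33384 - 13510\right) + 5346 = 19874 + 5346 = 25220$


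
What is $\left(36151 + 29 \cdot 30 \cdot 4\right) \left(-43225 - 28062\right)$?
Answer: $-2825175097$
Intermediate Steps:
$\left(36151 + 29 \cdot 30 \cdot 4\right) \left(-43225 - 28062\right) = \left(36151 + 870 \cdot 4\right) \left(-71287\right) = \left(36151 + 3480\right) \left(-71287\right) = 39631 \left(-71287\right) = -2825175097$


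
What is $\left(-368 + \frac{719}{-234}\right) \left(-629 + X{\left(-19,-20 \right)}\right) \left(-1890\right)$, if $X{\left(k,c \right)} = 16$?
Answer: $- \frac{5588877315}{13} \approx -4.2991 \cdot 10^{8}$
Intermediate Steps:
$\left(-368 + \frac{719}{-234}\right) \left(-629 + X{\left(-19,-20 \right)}\right) \left(-1890\right) = \left(-368 + \frac{719}{-234}\right) \left(-629 + 16\right) \left(-1890\right) = \left(-368 + 719 \left(- \frac{1}{234}\right)\right) \left(-613\right) \left(-1890\right) = \left(-368 - \frac{719}{234}\right) \left(-613\right) \left(-1890\right) = \left(- \frac{86831}{234}\right) \left(-613\right) \left(-1890\right) = \frac{53227403}{234} \left(-1890\right) = - \frac{5588877315}{13}$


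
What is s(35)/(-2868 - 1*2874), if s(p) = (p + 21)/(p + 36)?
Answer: -28/203841 ≈ -0.00013736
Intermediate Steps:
s(p) = (21 + p)/(36 + p)
s(35)/(-2868 - 1*2874) = ((21 + 35)/(36 + 35))/(-2868 - 1*2874) = (56/71)/(-2868 - 2874) = ((1/71)*56)/(-5742) = (56/71)*(-1/5742) = -28/203841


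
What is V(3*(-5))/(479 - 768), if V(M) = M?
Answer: 15/289 ≈ 0.051903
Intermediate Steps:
V(3*(-5))/(479 - 768) = (3*(-5))/(479 - 768) = -15/(-289) = -15*(-1/289) = 15/289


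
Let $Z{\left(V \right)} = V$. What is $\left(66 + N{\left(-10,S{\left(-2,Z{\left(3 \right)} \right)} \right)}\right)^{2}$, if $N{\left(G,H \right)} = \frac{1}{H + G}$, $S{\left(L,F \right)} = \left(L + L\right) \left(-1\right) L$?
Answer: $\frac{1408969}{324} \approx 4348.7$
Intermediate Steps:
$S{\left(L,F \right)} = - 2 L^{2}$ ($S{\left(L,F \right)} = 2 L \left(-1\right) L = - 2 L L = - 2 L^{2}$)
$N{\left(G,H \right)} = \frac{1}{G + H}$
$\left(66 + N{\left(-10,S{\left(-2,Z{\left(3 \right)} \right)} \right)}\right)^{2} = \left(66 + \frac{1}{-10 - 2 \left(-2\right)^{2}}\right)^{2} = \left(66 + \frac{1}{-10 - 8}\right)^{2} = \left(66 + \frac{1}{-18}\right)^{2} = \left(66 - \frac{1}{18}\right)^{2} = \left(\frac{1187}{18}\right)^{2} = \frac{1408969}{324}$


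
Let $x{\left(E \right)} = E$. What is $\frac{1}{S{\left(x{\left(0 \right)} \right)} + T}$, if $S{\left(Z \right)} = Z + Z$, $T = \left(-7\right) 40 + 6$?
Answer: $- \frac{1}{274} \approx -0.0036496$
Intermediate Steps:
$T = -274$ ($T = -280 + 6 = -274$)
$S{\left(Z \right)} = 2 Z$
$\frac{1}{S{\left(x{\left(0 \right)} \right)} + T} = \frac{1}{2 \cdot 0 - 274} = \frac{1}{0 - 274} = \frac{1}{-274} = - \frac{1}{274}$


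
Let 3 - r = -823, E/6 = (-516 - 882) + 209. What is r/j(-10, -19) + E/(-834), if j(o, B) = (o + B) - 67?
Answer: -335/6672 ≈ -0.050210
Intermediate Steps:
j(o, B) = -67 + B + o (j(o, B) = (B + o) - 67 = -67 + B + o)
E = -7134 (E = 6*((-516 - 882) + 209) = 6*(-1398 + 209) = 6*(-1189) = -7134)
r = 826 (r = 3 - 1*(-823) = 3 + 823 = 826)
r/j(-10, -19) + E/(-834) = 826/(-67 - 19 - 10) - 7134/(-834) = 826/(-96) - 7134*(-1/834) = 826*(-1/96) + 1189/139 = -413/48 + 1189/139 = -335/6672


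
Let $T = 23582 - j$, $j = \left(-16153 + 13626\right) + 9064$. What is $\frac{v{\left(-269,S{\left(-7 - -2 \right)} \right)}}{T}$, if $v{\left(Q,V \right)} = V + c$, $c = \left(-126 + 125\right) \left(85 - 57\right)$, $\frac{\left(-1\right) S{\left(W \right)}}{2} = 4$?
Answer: $- \frac{36}{17045} \approx -0.0021121$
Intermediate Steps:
$S{\left(W \right)} = -8$ ($S{\left(W \right)} = \left(-2\right) 4 = -8$)
$c = -28$ ($c = \left(-1\right) 28 = -28$)
$j = 6537$ ($j = -2527 + 9064 = 6537$)
$v{\left(Q,V \right)} = -28 + V$ ($v{\left(Q,V \right)} = V - 28 = -28 + V$)
$T = 17045$ ($T = 23582 - 6537 = 17045$)
$\frac{v{\left(-269,S{\left(-7 - -2 \right)} \right)}}{T} = \frac{-28 - 8}{17045} = \left(-36\right) \frac{1}{17045} = - \frac{36}{17045}$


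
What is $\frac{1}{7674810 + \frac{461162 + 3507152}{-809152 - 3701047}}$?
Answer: $\frac{4510199}{34614916418876} \approx 1.303 \cdot 10^{-7}$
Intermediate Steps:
$\frac{1}{7674810 + \frac{461162 + 3507152}{-809152 - 3701047}} = \frac{1}{7674810 + \frac{3968314}{-4510199}} = \frac{1}{7674810 + 3968314 \left(- \frac{1}{4510199}\right)} = \frac{1}{7674810 - \frac{3968314}{4510199}} = \frac{1}{\frac{34614916418876}{4510199}} = \frac{4510199}{34614916418876}$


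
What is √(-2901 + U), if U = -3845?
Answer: I*√6746 ≈ 82.134*I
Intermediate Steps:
√(-2901 + U) = √(-2901 - 3845) = √(-6746) = I*√6746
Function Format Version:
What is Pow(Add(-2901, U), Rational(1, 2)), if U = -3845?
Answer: Mul(I, Pow(6746, Rational(1, 2))) ≈ Mul(82.134, I)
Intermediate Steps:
Pow(Add(-2901, U), Rational(1, 2)) = Pow(Add(-2901, -3845), Rational(1, 2)) = Pow(-6746, Rational(1, 2)) = Mul(I, Pow(6746, Rational(1, 2)))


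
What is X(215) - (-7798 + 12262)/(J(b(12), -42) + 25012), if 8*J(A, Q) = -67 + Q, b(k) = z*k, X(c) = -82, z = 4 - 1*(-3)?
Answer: -16434646/199987 ≈ -82.179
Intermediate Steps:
z = 7 (z = 4 + 3 = 7)
b(k) = 7*k
J(A, Q) = -67/8 + Q/8 (J(A, Q) = (-67 + Q)/8 = -67/8 + Q/8)
X(215) - (-7798 + 12262)/(J(b(12), -42) + 25012) = -82 - (-7798 + 12262)/((-67/8 + (1/8)*(-42)) + 25012) = -82 - 4464/((-67/8 - 21/4) + 25012) = -82 - 4464/(-109/8 + 25012) = -82 - 4464/199987/8 = -82 - 4464*8/199987 = -82 - 1*35712/199987 = -82 - 35712/199987 = -16434646/199987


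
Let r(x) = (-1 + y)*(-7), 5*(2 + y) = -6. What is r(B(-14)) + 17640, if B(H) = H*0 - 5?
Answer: 88347/5 ≈ 17669.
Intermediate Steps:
y = -16/5 (y = -2 + (⅕)*(-6) = -2 - 6/5 = -16/5 ≈ -3.2000)
B(H) = -5 (B(H) = 0 - 5 = -5)
r(x) = 147/5 (r(x) = (-1 - 16/5)*(-7) = -21/5*(-7) = 147/5)
r(B(-14)) + 17640 = 147/5 + 17640 = 88347/5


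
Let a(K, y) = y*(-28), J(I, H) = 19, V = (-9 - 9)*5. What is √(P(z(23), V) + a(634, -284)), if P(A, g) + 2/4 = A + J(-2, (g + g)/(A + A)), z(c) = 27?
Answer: √31990/2 ≈ 89.429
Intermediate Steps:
V = -90 (V = -18*5 = -90)
P(A, g) = 37/2 + A (P(A, g) = -½ + (A + 19) = -½ + (19 + A) = 37/2 + A)
a(K, y) = -28*y
√(P(z(23), V) + a(634, -284)) = √((37/2 + 27) - 28*(-284)) = √(91/2 + 7952) = √(15995/2) = √31990/2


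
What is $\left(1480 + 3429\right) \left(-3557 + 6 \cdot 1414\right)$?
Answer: $24186643$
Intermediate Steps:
$\left(1480 + 3429\right) \left(-3557 + 6 \cdot 1414\right) = 4909 \left(-3557 + 8484\right) = 4909 \cdot 4927 = 24186643$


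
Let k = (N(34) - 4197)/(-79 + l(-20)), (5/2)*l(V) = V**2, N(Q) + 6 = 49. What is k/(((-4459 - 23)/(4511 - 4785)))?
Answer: -569098/181521 ≈ -3.1352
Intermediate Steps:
N(Q) = 43 (N(Q) = -6 + 49 = 43)
l(V) = 2*V**2/5
k = -4154/81 (k = (43 - 4197)/(-79 + (2/5)*(-20)**2) = -4154/(-79 + (2/5)*400) = -4154/(-79 + 160) = -4154/81 ≈ -51.284)
k/(((-4459 - 23)/(4511 - 4785))) = -4154*(4511 - 4785)/(-4459 - 23)/81 = -4154/(81*((-4482/(-274)))) = -4154/(81*((-4482*(-1/274)))) = -4154/(81*2241/137) = -4154/81*137/2241 = -569098/181521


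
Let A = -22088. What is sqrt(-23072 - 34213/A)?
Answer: 13*I*sqrt(16650304374)/11044 ≈ 151.89*I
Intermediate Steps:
sqrt(-23072 - 34213/A) = sqrt(-23072 - 34213/(-22088)) = sqrt(-23072 - 34213*(-1/22088)) = sqrt(-23072 + 34213/22088) = sqrt(-509580123/22088) = 13*I*sqrt(16650304374)/11044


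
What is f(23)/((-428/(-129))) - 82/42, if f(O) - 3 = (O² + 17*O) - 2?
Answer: 2477441/8988 ≈ 275.64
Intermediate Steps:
f(O) = 1 + O² + 17*O (f(O) = 3 + ((O² + 17*O) - 2) = 3 + (-2 + O² + 17*O) = 1 + O² + 17*O)
f(23)/((-428/(-129))) - 82/42 = (1 + 23² + 17*23)/((-428/(-129))) - 82/42 = (1 + 529 + 391)/((-428*(-1/129))) - 82*1/42 = 921/(428/129) - 41/21 = 921*(129/428) - 41/21 = 118809/428 - 41/21 = 2477441/8988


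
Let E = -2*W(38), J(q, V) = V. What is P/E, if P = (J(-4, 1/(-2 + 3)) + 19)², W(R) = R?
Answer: -100/19 ≈ -5.2632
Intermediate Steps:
P = 400 (P = (1/(-2 + 3) + 19)² = (1/1 + 19)² = (1 + 19)² = 20² = 400)
E = -76 (E = -2*38 = -76)
P/E = 400/(-76) = 400*(-1/76) = -100/19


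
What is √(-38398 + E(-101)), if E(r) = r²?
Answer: 3*I*√3133 ≈ 167.92*I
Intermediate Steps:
√(-38398 + E(-101)) = √(-38398 + (-101)²) = √(-38398 + 10201) = √(-28197) = 3*I*√3133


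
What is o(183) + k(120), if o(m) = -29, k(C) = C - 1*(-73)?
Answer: 164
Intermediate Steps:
k(C) = 73 + C (k(C) = C + 73 = 73 + C)
o(183) + k(120) = -29 + (73 + 120) = -29 + 193 = 164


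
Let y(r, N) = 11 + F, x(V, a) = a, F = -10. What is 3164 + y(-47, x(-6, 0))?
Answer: 3165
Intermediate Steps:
y(r, N) = 1 (y(r, N) = 11 - 10 = 1)
3164 + y(-47, x(-6, 0)) = 3164 + 1 = 3165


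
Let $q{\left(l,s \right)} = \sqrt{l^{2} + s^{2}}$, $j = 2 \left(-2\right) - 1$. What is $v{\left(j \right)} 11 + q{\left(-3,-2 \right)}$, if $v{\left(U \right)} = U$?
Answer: $-55 + \sqrt{13} \approx -51.394$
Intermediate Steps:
$j = -5$ ($j = -4 - 1 = -5$)
$v{\left(j \right)} 11 + q{\left(-3,-2 \right)} = \left(-5\right) 11 + \sqrt{\left(-3\right)^{2} + \left(-2\right)^{2}} = -55 + \sqrt{9 + 4} = -55 + \sqrt{13}$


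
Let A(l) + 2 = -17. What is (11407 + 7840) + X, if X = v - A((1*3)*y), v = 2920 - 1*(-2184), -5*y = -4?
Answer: 24370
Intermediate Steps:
y = ⅘ (y = -⅕*(-4) = ⅘ ≈ 0.80000)
A(l) = -19 (A(l) = -2 - 17 = -19)
v = 5104 (v = 2920 + 2184 = 5104)
X = 5123 (X = 5104 - 1*(-19) = 5104 + 19 = 5123)
(11407 + 7840) + X = (11407 + 7840) + 5123 = 19247 + 5123 = 24370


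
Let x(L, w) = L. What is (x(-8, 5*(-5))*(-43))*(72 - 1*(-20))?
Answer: 31648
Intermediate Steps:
(x(-8, 5*(-5))*(-43))*(72 - 1*(-20)) = (-8*(-43))*(72 - 1*(-20)) = 344*(72 + 20) = 344*92 = 31648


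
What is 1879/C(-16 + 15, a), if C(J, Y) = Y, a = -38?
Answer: -1879/38 ≈ -49.447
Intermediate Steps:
1879/C(-16 + 15, a) = 1879/(-38) = 1879*(-1/38) = -1879/38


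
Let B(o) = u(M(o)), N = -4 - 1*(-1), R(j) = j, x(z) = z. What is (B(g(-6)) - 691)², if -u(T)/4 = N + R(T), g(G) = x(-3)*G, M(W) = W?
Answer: 564001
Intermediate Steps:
N = -3 (N = -4 + 1 = -3)
g(G) = -3*G
u(T) = 12 - 4*T (u(T) = -4*(-3 + T) = 12 - 4*T)
B(o) = 12 - 4*o
(B(g(-6)) - 691)² = ((12 - (-12)*(-6)) - 691)² = ((12 - 4*18) - 691)² = ((12 - 72) - 691)² = (-60 - 691)² = (-751)² = 564001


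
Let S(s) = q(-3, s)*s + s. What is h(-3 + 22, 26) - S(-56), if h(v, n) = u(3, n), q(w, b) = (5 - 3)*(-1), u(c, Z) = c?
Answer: -53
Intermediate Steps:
q(w, b) = -2 (q(w, b) = 2*(-1) = -2)
h(v, n) = 3
S(s) = -s (S(s) = -2*s + s = -s)
h(-3 + 22, 26) - S(-56) = 3 - (-1)*(-56) = 3 - 1*56 = 3 - 56 = -53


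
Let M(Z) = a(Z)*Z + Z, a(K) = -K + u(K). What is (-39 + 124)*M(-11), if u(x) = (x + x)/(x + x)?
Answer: -12155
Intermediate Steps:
u(x) = 1 (u(x) = (2*x)/((2*x)) = (2*x)*(1/(2*x)) = 1)
a(K) = 1 - K (a(K) = -K + 1 = 1 - K)
M(Z) = Z + Z*(1 - Z) (M(Z) = (1 - Z)*Z + Z = Z*(1 - Z) + Z = Z + Z*(1 - Z))
(-39 + 124)*M(-11) = (-39 + 124)*(-11*(2 - 1*(-11))) = 85*(-11*(2 + 11)) = 85*(-11*13) = 85*(-143) = -12155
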